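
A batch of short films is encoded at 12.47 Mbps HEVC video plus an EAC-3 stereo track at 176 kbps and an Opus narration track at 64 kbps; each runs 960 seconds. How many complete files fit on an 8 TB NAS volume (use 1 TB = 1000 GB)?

5245

Audio total: 176 + 64 = 240 kbps = 0.240 Mbps.
Total bitrate: 12.710 Mbps.
Per item: 12.710 Mbps × 960 s = 12,202 Mb = 1,525 MB.
Capacity: 8 TB = 64,000,000 Mb; 5245.21 items → 5245 complete.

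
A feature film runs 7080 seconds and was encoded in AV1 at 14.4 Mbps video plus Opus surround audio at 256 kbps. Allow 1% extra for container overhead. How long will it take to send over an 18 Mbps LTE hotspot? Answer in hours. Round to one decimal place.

Audio: 256 kbps = 0.256 Mbps.
Total bitrate: 14.656 Mbps.
File: 14.656 Mbps × 7080 s = 103764.5 Mb.
With 1% container overhead: ×1.01. → 104802.1 Mb.
At 18 Mbps: 104802.1 / 18 = 5822.3 s ≈ 1.62 hours.

1.6 hours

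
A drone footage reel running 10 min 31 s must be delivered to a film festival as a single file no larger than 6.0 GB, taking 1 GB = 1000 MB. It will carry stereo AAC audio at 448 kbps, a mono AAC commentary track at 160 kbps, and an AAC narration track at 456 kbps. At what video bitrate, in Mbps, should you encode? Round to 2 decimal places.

75.01 Mbps

Budget: 6.0 GB = 48000.0 Mb.
10 min 31 s = 631 s
Total bitrate budget: 48000.0 Mb / 631 s = 76.070 Mbps.
Audio total: 448 + 160 + 456 = 1064 kbps = 1.064 Mbps.
Video: 76.070 − 1.064 = 75.006 Mbps.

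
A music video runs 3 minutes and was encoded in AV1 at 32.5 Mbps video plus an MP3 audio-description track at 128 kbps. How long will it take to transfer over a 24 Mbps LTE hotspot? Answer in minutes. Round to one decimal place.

4.1 minutes

3 min = 180 s
Audio: 128 kbps = 0.128 Mbps.
Total bitrate: 32.628 Mbps.
File: 32.628 Mbps × 180 s = 5873.0 Mb.
At 24 Mbps: 5873.0 / 24 = 244.7 s ≈ 4.08 minutes.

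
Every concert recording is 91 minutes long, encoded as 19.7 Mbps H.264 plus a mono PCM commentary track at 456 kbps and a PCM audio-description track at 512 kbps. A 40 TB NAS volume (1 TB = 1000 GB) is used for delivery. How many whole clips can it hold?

2835

91 min = 5460 s
Audio total: 456 + 512 = 968 kbps = 0.968 Mbps.
Total bitrate: 20.668 Mbps.
Per item: 20.668 Mbps × 5460 s = 112,847 Mb = 14,106 MB.
Capacity: 40 TB = 320,000,000 Mb; 2835.69 items → 2835 complete.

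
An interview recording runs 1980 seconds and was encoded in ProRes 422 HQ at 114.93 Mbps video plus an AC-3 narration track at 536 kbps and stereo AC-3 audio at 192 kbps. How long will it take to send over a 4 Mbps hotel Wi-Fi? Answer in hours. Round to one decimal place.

15.9 hours

Audio total: 536 + 192 = 728 kbps = 0.728 Mbps.
Total bitrate: 115.658 Mbps.
File: 115.658 Mbps × 1980 s = 229002.8 Mb.
At 4 Mbps: 229002.8 / 4 = 57250.7 s ≈ 15.9 hours.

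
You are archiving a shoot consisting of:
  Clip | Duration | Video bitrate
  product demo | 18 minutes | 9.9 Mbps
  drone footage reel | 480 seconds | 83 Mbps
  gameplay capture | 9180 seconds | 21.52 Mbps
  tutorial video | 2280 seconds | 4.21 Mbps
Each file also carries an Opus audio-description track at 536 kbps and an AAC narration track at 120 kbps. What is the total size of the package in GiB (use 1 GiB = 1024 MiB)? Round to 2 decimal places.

Audio total: 536 + 120 = 656 kbps = 0.656 Mbps.
product demo: 10.556 Mbps × 1080 s = 11400.5 Mb
drone footage reel: 83.656 Mbps × 480 s = 40154.9 Mb
gameplay capture: 22.176 Mbps × 9180 s = 203575.7 Mb
tutorial video: 4.866 Mbps × 2280 s = 11094.5 Mb
Total: 266225.5 Mb = 33278.2 MB.
= 30.99 GiB.

30.99 GiB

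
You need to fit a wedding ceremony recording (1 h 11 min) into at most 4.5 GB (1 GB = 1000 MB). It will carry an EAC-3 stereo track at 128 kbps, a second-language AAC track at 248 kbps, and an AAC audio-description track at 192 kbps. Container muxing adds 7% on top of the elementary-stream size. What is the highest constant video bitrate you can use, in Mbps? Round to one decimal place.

Budget: 4.5 GB = 36000.0 Mb.
Stream payload after overhead: 36000.0 / 1.07 = 33644.9 Mb.
1 h 11 min = 71 min = 4260 s
Total bitrate budget: 33644.9 Mb / 4260 s = 7.898 Mbps.
Audio total: 128 + 248 + 192 = 568 kbps = 0.568 Mbps.
Video: 7.898 − 0.568 = 7.330 Mbps.

7.3 Mbps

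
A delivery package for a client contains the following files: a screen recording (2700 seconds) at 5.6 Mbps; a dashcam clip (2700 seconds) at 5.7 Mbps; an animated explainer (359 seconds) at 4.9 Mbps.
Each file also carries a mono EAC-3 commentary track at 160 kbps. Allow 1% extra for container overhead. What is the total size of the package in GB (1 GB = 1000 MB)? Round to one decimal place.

Audio: 160 kbps = 0.160 Mbps.
screen recording: 5.760 Mbps × 2700 s × 1.01 = 15707.5 Mb
dashcam clip: 5.860 Mbps × 2700 s × 1.01 = 15980.2 Mb
animated explainer: 5.060 Mbps × 359 s × 1.01 = 1834.7 Mb
Total: 33522.4 Mb = 4190.3 MB.
= 4.190 GB.

4.2 GB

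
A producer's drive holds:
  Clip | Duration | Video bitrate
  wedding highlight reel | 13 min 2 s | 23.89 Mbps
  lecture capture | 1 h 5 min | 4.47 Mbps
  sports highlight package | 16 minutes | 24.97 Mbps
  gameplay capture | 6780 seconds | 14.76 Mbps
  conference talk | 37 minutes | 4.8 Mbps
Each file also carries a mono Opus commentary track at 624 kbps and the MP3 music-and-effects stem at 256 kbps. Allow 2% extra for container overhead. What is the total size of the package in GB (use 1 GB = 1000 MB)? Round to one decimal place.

23.4 GB

Audio total: 624 + 256 = 880 kbps = 0.880 Mbps.
wedding highlight reel: 24.770 Mbps × 782 s × 1.02 = 19757.5 Mb
lecture capture: 5.350 Mbps × 3900 s × 1.02 = 21282.3 Mb
sports highlight package: 25.850 Mbps × 960 s × 1.02 = 25312.3 Mb
gameplay capture: 15.640 Mbps × 6780 s × 1.02 = 108160.0 Mb
conference talk: 5.680 Mbps × 2220 s × 1.02 = 12861.8 Mb
Total: 187373.9 Mb = 23421.7 MB.
= 23.42 GB.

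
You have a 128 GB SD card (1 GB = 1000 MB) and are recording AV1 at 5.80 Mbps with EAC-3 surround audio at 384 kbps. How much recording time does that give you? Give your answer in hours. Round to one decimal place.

46.0 hours

Audio: 384 kbps = 0.384 Mbps.
Total bitrate: 5.80 + 0.384 = 6.184 Mbps.
Capacity: 128 GB = 1,024,000 Mb.
Recording time: 1,024,000 / 6.184 = 165,589 s ≈ 46.0 hours.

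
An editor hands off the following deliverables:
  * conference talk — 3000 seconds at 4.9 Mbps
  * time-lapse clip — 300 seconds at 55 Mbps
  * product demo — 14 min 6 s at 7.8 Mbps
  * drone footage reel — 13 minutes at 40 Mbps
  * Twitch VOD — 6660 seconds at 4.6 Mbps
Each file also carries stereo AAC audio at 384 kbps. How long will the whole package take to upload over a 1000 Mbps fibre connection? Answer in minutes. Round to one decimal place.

Audio: 384 kbps = 0.384 Mbps.
conference talk: 5.284 Mbps × 3000 s = 15852.0 Mb
time-lapse clip: 55.384 Mbps × 300 s = 16615.2 Mb
product demo: 8.184 Mbps × 846 s = 6923.7 Mb
drone footage reel: 40.384 Mbps × 780 s = 31499.5 Mb
Twitch VOD: 4.984 Mbps × 6660 s = 33193.4 Mb
Total: 104083.8 Mb = 13010.5 MB.
At 1000 Mbps: 104083.8 / 1000 = 104 s ≈ 1.73 minutes.

1.7 minutes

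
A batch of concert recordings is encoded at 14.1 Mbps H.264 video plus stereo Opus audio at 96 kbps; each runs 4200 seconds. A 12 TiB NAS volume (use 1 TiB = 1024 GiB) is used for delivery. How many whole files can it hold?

Audio: 96 kbps = 0.096 Mbps.
Total bitrate: 14.196 Mbps.
Per item: 14.196 Mbps × 4200 s = 59,623 Mb = 7,453 MB.
Capacity: 12 TiB = 105,553,116 Mb; 1770.34 items → 1770 complete.

1770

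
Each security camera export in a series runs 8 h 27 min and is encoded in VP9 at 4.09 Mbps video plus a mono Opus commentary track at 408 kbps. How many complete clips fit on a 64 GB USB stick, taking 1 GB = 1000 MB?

3

8 h 27 min = 507 min = 30420 s
Audio: 408 kbps = 0.408 Mbps.
Total bitrate: 4.498 Mbps.
Per item: 4.498 Mbps × 30420 s = 136,829 Mb = 17,104 MB.
Capacity: 64 GB = 512,000 Mb; 3.74 items → 3 complete.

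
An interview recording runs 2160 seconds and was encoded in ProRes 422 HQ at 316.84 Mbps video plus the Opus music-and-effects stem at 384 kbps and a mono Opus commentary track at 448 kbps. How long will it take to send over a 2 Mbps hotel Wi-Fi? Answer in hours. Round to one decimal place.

95.3 hours

Audio total: 384 + 448 = 832 kbps = 0.832 Mbps.
Total bitrate: 317.672 Mbps.
File: 317.672 Mbps × 2160 s = 686171.5 Mb.
At 2 Mbps: 686171.5 / 2 = 343085.8 s ≈ 95.3 hours.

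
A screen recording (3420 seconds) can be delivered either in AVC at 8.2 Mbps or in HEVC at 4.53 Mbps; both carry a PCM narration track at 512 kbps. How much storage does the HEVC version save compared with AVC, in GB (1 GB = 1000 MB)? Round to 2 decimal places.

Audio: 512 kbps = 0.512 Mbps.
AVC: 8.712 Mbps × 3420 s = 29795.0 Mb = 3.724 GB.
HEVC: 5.042 Mbps × 3420 s = 17243.6 Mb = 2.155 GB.
Saving: 3.724 − 2.155 = 1.569 GB.

1.57 GB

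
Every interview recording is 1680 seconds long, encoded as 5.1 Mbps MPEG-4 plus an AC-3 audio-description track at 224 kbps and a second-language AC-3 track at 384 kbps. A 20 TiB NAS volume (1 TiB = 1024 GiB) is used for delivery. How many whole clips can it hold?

18345

Audio total: 224 + 384 = 608 kbps = 0.608 Mbps.
Total bitrate: 5.708 Mbps.
Per item: 5.708 Mbps × 1680 s = 9,589 Mb = 1,199 MB.
Capacity: 20 TiB = 175,921,860 Mb; 18345.37 items → 18345 complete.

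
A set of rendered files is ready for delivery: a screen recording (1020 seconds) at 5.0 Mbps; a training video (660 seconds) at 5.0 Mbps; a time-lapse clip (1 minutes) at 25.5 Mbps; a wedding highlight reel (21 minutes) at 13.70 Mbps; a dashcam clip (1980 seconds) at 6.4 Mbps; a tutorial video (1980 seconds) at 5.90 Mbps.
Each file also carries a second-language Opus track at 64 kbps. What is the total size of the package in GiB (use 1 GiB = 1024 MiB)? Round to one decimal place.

6.1 GiB

Audio: 64 kbps = 0.064 Mbps.
screen recording: 5.064 Mbps × 1020 s = 5165.3 Mb
training video: 5.064 Mbps × 660 s = 3342.2 Mb
time-lapse clip: 25.564 Mbps × 60 s = 1533.8 Mb
wedding highlight reel: 13.764 Mbps × 1260 s = 17342.6 Mb
dashcam clip: 6.464 Mbps × 1980 s = 12798.7 Mb
tutorial video: 5.964 Mbps × 1980 s = 11808.7 Mb
Total: 51991.4 Mb = 6498.9 MB.
= 6.053 GiB.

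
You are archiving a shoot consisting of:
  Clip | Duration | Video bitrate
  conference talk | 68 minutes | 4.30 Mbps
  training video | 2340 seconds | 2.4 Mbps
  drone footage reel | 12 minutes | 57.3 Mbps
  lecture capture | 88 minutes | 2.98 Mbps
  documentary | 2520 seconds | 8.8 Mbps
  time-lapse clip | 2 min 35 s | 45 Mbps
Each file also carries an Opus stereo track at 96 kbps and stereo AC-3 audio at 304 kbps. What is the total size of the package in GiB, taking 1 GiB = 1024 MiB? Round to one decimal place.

13.4 GiB

Audio total: 96 + 304 = 400 kbps = 0.400 Mbps.
conference talk: 4.700 Mbps × 4080 s = 19176.0 Mb
training video: 2.800 Mbps × 2340 s = 6552.0 Mb
drone footage reel: 57.700 Mbps × 720 s = 41544.0 Mb
lecture capture: 3.380 Mbps × 5280 s = 17846.4 Mb
documentary: 9.200 Mbps × 2520 s = 23184.0 Mb
time-lapse clip: 45.400 Mbps × 155 s = 7037.0 Mb
Total: 115339.4 Mb = 14417.4 MB.
= 13.43 GiB.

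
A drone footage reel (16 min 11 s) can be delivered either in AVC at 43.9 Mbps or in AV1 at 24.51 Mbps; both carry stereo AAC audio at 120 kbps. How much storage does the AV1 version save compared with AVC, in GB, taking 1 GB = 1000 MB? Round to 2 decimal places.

16 min 11 s = 971 s
Audio: 120 kbps = 0.120 Mbps.
AVC: 44.020 Mbps × 971 s = 42743.4 Mb = 5.343 GB.
AV1: 24.630 Mbps × 971 s = 23915.7 Mb = 2.989 GB.
Saving: 5.343 − 2.989 = 2.353 GB.

2.35 GB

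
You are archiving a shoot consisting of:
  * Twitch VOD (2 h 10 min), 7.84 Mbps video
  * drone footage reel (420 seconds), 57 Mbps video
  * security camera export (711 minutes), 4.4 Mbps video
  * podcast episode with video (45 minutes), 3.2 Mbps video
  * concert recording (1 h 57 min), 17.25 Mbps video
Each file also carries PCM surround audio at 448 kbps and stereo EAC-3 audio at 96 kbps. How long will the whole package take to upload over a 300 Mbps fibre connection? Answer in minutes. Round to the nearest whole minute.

Audio total: 448 + 96 = 544 kbps = 0.544 Mbps.
Twitch VOD: 8.384 Mbps × 7800 s = 65395.2 Mb
drone footage reel: 57.544 Mbps × 420 s = 24168.5 Mb
security camera export: 4.944 Mbps × 42660 s = 210911.0 Mb
podcast episode with video: 3.744 Mbps × 2700 s = 10108.8 Mb
concert recording: 17.794 Mbps × 7020 s = 124913.9 Mb
Total: 435497.4 Mb = 54437.2 MB.
At 300 Mbps: 435497.4 / 300 = 1452 s ≈ 24.2 minutes.

24 minutes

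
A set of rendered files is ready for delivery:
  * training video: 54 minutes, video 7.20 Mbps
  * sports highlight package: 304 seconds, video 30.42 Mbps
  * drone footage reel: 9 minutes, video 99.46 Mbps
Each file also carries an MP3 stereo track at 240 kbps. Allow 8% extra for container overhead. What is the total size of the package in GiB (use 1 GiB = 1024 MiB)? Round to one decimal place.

Audio: 240 kbps = 0.240 Mbps.
training video: 7.440 Mbps × 3240 s × 1.08 = 26034.0 Mb
sports highlight package: 30.660 Mbps × 304 s × 1.08 = 10066.3 Mb
drone footage reel: 99.700 Mbps × 540 s × 1.08 = 58145.0 Mb
Total: 94245.4 Mb = 11780.7 MB.
= 10.97 GiB.

11.0 GiB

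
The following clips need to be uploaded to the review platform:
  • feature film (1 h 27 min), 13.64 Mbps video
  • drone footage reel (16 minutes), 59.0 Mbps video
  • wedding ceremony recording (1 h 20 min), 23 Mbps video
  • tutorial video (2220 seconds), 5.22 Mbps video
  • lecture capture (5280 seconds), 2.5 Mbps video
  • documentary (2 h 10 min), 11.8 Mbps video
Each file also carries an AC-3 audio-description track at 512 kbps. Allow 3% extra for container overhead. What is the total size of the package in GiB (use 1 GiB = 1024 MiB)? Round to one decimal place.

Audio: 512 kbps = 0.512 Mbps.
feature film: 14.152 Mbps × 5220 s × 1.03 = 76089.6 Mb
drone footage reel: 59.512 Mbps × 960 s × 1.03 = 58845.5 Mb
wedding ceremony recording: 23.512 Mbps × 4800 s × 1.03 = 116243.3 Mb
tutorial video: 5.732 Mbps × 2220 s × 1.03 = 13106.8 Mb
lecture capture: 3.012 Mbps × 5280 s × 1.03 = 16380.5 Mb
documentary: 12.312 Mbps × 7800 s × 1.03 = 98914.6 Mb
Total: 379580.3 Mb = 47447.5 MB.
= 44.19 GiB.

44.2 GiB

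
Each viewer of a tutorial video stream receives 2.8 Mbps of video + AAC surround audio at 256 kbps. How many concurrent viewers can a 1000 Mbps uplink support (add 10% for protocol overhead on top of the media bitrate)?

Audio: 256 kbps = 0.256 Mbps.
Per-viewer media rate: 3.056 Mbps.
On the wire with 10% overhead: 3.362 Mbps.
1000 Mbps = 1,000 Mbps; 1,000 / 3.362 = 297.48 → 297 viewers.

297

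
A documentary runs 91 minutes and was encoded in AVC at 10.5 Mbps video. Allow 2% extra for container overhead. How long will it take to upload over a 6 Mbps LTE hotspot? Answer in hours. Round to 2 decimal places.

2.71 hours

91 min = 5460 s
File: 10.500 Mbps × 5460 s = 57330.0 Mb.
With 2% container overhead: ×1.02. → 58476.6 Mb.
At 6 Mbps: 58476.6 / 6 = 9746.1 s ≈ 2.71 hours.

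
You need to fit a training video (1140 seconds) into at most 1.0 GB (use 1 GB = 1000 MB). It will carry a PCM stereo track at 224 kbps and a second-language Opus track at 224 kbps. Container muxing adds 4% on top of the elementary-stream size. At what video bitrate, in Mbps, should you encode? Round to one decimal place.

6.3 Mbps

Budget: 1.0 GB = 8000.0 Mb.
Stream payload after overhead: 8000.0 / 1.04 = 7692.3 Mb.
Total bitrate budget: 7692.3 Mb / 1140 s = 6.748 Mbps.
Audio total: 224 + 224 = 448 kbps = 0.448 Mbps.
Video: 6.748 − 0.448 = 6.300 Mbps.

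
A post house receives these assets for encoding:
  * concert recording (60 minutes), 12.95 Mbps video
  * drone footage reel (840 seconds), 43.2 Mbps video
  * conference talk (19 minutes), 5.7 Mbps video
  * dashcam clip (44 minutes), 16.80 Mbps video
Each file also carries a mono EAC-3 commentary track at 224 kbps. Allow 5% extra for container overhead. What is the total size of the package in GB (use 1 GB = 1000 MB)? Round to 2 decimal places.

17.80 GB

Audio: 224 kbps = 0.224 Mbps.
concert recording: 13.174 Mbps × 3600 s × 1.05 = 49797.7 Mb
drone footage reel: 43.424 Mbps × 840 s × 1.05 = 38300.0 Mb
conference talk: 5.924 Mbps × 1140 s × 1.05 = 7091.0 Mb
dashcam clip: 17.024 Mbps × 2640 s × 1.05 = 47190.5 Mb
Total: 142379.2 Mb = 17797.4 MB.
= 17.80 GB.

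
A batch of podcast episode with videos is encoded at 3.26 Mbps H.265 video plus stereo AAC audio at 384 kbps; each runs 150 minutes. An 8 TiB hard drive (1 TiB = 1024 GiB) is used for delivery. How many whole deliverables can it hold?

150 min = 9000 s
Audio: 384 kbps = 0.384 Mbps.
Total bitrate: 3.644 Mbps.
Per item: 3.644 Mbps × 9000 s = 32,796 Mb = 4,100 MB.
Capacity: 8 TiB = 70,368,744 Mb; 2145.65 items → 2145 complete.

2145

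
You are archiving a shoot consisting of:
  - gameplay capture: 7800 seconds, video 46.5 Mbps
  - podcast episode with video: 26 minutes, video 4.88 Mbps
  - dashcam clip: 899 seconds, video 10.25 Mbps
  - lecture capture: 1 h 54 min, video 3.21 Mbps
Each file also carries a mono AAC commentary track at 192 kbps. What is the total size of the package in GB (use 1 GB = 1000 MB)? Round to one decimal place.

50.6 GB

Audio: 192 kbps = 0.192 Mbps.
gameplay capture: 46.692 Mbps × 7800 s = 364197.6 Mb
podcast episode with video: 5.072 Mbps × 1560 s = 7912.3 Mb
dashcam clip: 10.442 Mbps × 899 s = 9387.4 Mb
lecture capture: 3.402 Mbps × 6840 s = 23269.7 Mb
Total: 404767.0 Mb = 50595.9 MB.
= 50.60 GB.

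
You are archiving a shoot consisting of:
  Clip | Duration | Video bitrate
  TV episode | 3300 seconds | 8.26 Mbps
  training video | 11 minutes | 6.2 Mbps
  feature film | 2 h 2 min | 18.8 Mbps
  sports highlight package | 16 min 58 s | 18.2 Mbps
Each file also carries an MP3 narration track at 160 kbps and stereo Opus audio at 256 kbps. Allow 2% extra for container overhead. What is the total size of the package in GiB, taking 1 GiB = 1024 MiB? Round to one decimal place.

22.9 GiB

Audio total: 160 + 256 = 416 kbps = 0.416 Mbps.
TV episode: 8.676 Mbps × 3300 s × 1.02 = 29203.4 Mb
training video: 6.616 Mbps × 660 s × 1.02 = 4453.9 Mb
feature film: 19.216 Mbps × 7320 s × 1.02 = 143474.3 Mb
sports highlight package: 18.616 Mbps × 1018 s × 1.02 = 19330.1 Mb
Total: 196461.8 Mb = 24557.7 MB.
= 22.87 GiB.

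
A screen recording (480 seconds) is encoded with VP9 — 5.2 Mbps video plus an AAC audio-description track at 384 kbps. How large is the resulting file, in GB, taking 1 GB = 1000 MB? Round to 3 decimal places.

0.335 GB

Audio: 384 kbps = 0.384 Mbps.
Total bitrate: 5.2 + 0.384 = 5.584 Mbps.
Stream data: 5.584 Mbps × 480 s = 2680.3 Mb.
2,680 Mb ÷ 8 = 335.0 MB → 0.335 GB.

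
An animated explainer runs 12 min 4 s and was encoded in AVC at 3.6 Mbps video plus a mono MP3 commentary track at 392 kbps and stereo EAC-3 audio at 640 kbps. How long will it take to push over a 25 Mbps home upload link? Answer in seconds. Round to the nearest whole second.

134 seconds

12 min 4 s = 724 s
Audio total: 392 + 640 = 1032 kbps = 1.032 Mbps.
Total bitrate: 4.632 Mbps.
File: 4.632 Mbps × 724 s = 3353.6 Mb.
At 25 Mbps: 3353.6 / 25 = 134.1 s ≈ 134 seconds.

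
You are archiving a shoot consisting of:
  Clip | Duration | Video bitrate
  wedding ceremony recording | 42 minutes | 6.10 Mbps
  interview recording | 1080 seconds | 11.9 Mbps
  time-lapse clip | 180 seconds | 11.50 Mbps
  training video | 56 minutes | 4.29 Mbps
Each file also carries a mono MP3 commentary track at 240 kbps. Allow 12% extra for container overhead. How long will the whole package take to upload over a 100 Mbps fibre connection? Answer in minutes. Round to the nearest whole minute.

Audio: 240 kbps = 0.240 Mbps.
wedding ceremony recording: 6.340 Mbps × 2520 s × 1.12 = 17894.0 Mb
interview recording: 12.140 Mbps × 1080 s × 1.12 = 14684.5 Mb
time-lapse clip: 11.740 Mbps × 180 s × 1.12 = 2366.8 Mb
training video: 4.530 Mbps × 3360 s × 1.12 = 17047.3 Mb
Total: 51992.6 Mb = 6499.1 MB.
At 100 Mbps: 51992.6 / 100 = 520 s ≈ 8.67 minutes.

9 minutes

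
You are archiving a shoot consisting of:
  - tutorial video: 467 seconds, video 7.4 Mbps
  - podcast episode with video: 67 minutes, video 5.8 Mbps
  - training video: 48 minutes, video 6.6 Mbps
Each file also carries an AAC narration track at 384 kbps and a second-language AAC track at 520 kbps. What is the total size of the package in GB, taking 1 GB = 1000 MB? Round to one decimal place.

Audio total: 384 + 520 = 904 kbps = 0.904 Mbps.
tutorial video: 8.304 Mbps × 467 s = 3878.0 Mb
podcast episode with video: 6.704 Mbps × 4020 s = 26950.1 Mb
training video: 7.504 Mbps × 2880 s = 21611.5 Mb
Total: 52439.6 Mb = 6554.9 MB.
= 6.555 GB.

6.6 GB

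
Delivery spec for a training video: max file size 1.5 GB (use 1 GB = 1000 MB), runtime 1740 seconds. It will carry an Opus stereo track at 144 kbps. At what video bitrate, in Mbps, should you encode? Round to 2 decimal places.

Budget: 1.5 GB = 12000.0 Mb.
Total bitrate budget: 12000.0 Mb / 1740 s = 6.897 Mbps.
Audio: 144 kbps = 0.144 Mbps.
Video: 6.897 − 0.144 = 6.753 Mbps.

6.75 Mbps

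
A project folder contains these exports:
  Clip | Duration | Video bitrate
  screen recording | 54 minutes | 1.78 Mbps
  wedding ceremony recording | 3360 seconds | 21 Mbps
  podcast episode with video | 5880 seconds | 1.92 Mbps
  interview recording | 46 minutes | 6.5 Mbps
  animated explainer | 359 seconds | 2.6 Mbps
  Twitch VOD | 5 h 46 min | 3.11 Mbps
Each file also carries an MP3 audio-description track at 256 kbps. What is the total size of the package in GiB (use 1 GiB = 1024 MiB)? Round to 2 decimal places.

21.00 GiB

Audio: 256 kbps = 0.256 Mbps.
screen recording: 2.036 Mbps × 3240 s = 6596.6 Mb
wedding ceremony recording: 21.256 Mbps × 3360 s = 71420.2 Mb
podcast episode with video: 2.176 Mbps × 5880 s = 12794.9 Mb
interview recording: 6.756 Mbps × 2760 s = 18646.6 Mb
animated explainer: 2.856 Mbps × 359 s = 1025.3 Mb
Twitch VOD: 3.366 Mbps × 20760 s = 69878.2 Mb
Total: 180361.7 Mb = 22545.2 MB.
= 21.00 GiB.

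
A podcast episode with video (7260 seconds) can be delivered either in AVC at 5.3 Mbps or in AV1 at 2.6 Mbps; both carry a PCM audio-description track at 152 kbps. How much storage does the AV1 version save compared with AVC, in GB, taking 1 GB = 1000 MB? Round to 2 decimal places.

2.45 GB

Audio: 152 kbps = 0.152 Mbps.
AVC: 5.452 Mbps × 7260 s = 39581.5 Mb = 4.948 GB.
AV1: 2.752 Mbps × 7260 s = 19979.5 Mb = 2.497 GB.
Saving: 4.948 − 2.497 = 2.450 GB.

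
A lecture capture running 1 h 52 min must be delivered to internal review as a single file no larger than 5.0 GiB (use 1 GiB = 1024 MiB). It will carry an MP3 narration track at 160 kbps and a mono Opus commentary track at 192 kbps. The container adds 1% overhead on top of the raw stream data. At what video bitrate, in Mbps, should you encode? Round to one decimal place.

Budget: 5.0 GiB = 42949.7 Mb.
Stream payload after overhead: 42949.7 / 1.01 = 42524.4 Mb.
1 h 52 min = 112 min = 6720 s
Total bitrate budget: 42524.4 Mb / 6720 s = 6.328 Mbps.
Audio total: 160 + 192 = 352 kbps = 0.352 Mbps.
Video: 6.328 − 0.352 = 5.976 Mbps.

6.0 Mbps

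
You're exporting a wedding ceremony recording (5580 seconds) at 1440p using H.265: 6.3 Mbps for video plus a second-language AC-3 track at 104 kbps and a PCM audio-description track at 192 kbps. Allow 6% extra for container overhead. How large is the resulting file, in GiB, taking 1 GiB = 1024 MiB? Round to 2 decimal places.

4.54 GiB

Audio total: 104 + 192 = 296 kbps = 0.296 Mbps.
Total bitrate: 6.3 + 0.296 = 6.596 Mbps.
Stream data: 6.596 Mbps × 5580 s = 36805.7 Mb.
With 6% container overhead: ×1.06.
39,014 Mb = 4,876,752,600 bytes ÷ 1,073,741,824 = 4.542 GiB.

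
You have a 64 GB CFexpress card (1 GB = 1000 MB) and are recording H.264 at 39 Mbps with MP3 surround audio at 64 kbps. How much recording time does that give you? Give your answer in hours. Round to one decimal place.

Audio: 64 kbps = 0.064 Mbps.
Total bitrate: 39 + 0.064 = 39.064 Mbps.
Capacity: 64 GB = 512,000 Mb.
Recording time: 512,000 / 39.064 = 13,107 s ≈ 3.64 hours.

3.6 hours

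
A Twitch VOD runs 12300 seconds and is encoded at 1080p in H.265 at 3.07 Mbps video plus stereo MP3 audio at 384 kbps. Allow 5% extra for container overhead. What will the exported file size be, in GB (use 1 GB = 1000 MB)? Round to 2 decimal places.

Audio: 384 kbps = 0.384 Mbps.
Total bitrate: 3.07 + 0.384 = 3.454 Mbps.
Stream data: 3.454 Mbps × 12300 s = 42484.2 Mb.
With 5% container overhead: ×1.05.
44,608 Mb ÷ 8 = 5,576 MB → 5.576 GB.

5.58 GB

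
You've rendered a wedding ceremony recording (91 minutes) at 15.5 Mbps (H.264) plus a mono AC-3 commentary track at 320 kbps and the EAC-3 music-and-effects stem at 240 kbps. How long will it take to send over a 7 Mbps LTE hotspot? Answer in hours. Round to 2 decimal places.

3.48 hours

91 min = 5460 s
Audio total: 320 + 240 = 560 kbps = 0.560 Mbps.
Total bitrate: 16.060 Mbps.
File: 16.060 Mbps × 5460 s = 87687.6 Mb.
At 7 Mbps: 87687.6 / 7 = 12526.8 s ≈ 3.48 hours.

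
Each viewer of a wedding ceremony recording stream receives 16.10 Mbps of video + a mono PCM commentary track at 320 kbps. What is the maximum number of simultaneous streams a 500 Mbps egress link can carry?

Audio: 320 kbps = 0.320 Mbps.
Per-viewer media rate: 16.420 Mbps.
500 Mbps = 500.0 Mbps; 500.0 / 16.420 = 30.45 → 30 viewers.

30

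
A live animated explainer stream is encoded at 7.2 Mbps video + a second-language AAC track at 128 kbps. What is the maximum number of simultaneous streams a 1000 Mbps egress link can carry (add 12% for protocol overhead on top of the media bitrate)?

121

Audio: 128 kbps = 0.128 Mbps.
Per-viewer media rate: 7.328 Mbps.
On the wire with 12% overhead: 8.207 Mbps.
1000 Mbps = 1,000 Mbps; 1,000 / 8.207 = 121.84 → 121 viewers.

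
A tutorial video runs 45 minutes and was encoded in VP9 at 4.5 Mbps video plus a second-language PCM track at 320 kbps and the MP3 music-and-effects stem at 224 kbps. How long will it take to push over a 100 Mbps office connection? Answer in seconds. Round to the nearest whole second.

45 min = 2700 s
Audio total: 320 + 224 = 544 kbps = 0.544 Mbps.
Total bitrate: 5.044 Mbps.
File: 5.044 Mbps × 2700 s = 13618.8 Mb.
At 100 Mbps: 13618.8 / 100 = 136.2 s ≈ 136 seconds.

136 seconds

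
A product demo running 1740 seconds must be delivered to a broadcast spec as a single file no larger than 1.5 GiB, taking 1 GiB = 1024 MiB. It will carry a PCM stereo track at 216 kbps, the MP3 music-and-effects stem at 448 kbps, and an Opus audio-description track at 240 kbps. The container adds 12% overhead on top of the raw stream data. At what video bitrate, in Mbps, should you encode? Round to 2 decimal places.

5.71 Mbps

Budget: 1.5 GiB = 12884.9 Mb.
Stream payload after overhead: 12884.9 / 1.12 = 11504.4 Mb.
Total bitrate budget: 11504.4 Mb / 1740 s = 6.612 Mbps.
Audio total: 216 + 448 + 240 = 904 kbps = 0.904 Mbps.
Video: 6.612 − 0.904 = 5.708 Mbps.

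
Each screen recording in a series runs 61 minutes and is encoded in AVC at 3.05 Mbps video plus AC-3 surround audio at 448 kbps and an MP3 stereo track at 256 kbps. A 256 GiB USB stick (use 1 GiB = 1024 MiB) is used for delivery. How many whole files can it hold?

160

61 min = 3660 s
Audio total: 448 + 256 = 704 kbps = 0.704 Mbps.
Total bitrate: 3.754 Mbps.
Per item: 3.754 Mbps × 3660 s = 13,740 Mb = 1,717 MB.
Capacity: 256 GiB = 2,199,023 Mb; 160.05 items → 160 complete.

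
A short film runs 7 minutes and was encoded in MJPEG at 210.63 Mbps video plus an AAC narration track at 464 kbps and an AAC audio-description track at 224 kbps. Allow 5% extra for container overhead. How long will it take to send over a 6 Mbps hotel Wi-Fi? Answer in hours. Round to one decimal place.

7 min = 420 s
Audio total: 464 + 224 = 688 kbps = 0.688 Mbps.
Total bitrate: 211.318 Mbps.
File: 211.318 Mbps × 420 s = 88753.6 Mb.
With 5% container overhead: ×1.05. → 93191.2 Mb.
At 6 Mbps: 93191.2 / 6 = 15531.9 s ≈ 4.31 hours.

4.3 hours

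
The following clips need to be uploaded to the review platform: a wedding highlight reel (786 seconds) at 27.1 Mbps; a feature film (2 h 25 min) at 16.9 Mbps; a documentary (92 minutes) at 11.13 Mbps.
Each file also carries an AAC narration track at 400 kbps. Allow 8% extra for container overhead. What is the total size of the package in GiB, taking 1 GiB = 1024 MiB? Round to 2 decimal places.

29.64 GiB

Audio: 400 kbps = 0.400 Mbps.
wedding highlight reel: 27.500 Mbps × 786 s × 1.08 = 23344.2 Mb
feature film: 17.300 Mbps × 8700 s × 1.08 = 162550.8 Mb
documentary: 11.530 Mbps × 5520 s × 1.08 = 68737.2 Mb
Total: 254632.2 Mb = 31829.0 MB.
= 29.64 GiB.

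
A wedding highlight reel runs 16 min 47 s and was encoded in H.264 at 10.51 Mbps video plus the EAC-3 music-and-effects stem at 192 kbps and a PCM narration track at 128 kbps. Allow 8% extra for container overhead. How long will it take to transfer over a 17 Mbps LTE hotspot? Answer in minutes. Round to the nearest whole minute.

12 minutes

16 min 47 s = 1007 s
Audio total: 192 + 128 = 320 kbps = 0.320 Mbps.
Total bitrate: 10.830 Mbps.
File: 10.830 Mbps × 1007 s = 10905.8 Mb.
With 8% container overhead: ×1.08. → 11778.3 Mb.
At 17 Mbps: 11778.3 / 17 = 692.8 s ≈ 11.5 minutes.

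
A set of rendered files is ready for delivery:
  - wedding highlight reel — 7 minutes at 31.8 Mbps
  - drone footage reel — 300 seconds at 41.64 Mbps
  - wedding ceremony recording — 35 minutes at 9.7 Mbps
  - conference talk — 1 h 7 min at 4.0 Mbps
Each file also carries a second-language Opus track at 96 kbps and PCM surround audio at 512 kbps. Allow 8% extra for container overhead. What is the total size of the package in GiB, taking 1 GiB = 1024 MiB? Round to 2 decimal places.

8.36 GiB

Audio total: 96 + 512 = 608 kbps = 0.608 Mbps.
wedding highlight reel: 32.408 Mbps × 420 s × 1.08 = 14700.3 Mb
drone footage reel: 42.248 Mbps × 300 s × 1.08 = 13688.4 Mb
wedding ceremony recording: 10.308 Mbps × 2100 s × 1.08 = 23378.5 Mb
conference talk: 4.608 Mbps × 4020 s × 1.08 = 20006.1 Mb
Total: 71773.3 Mb = 8971.7 MB.
= 8.356 GiB.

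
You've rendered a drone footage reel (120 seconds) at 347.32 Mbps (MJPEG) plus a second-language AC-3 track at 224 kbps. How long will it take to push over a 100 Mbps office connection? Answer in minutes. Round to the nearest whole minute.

7 minutes

Audio: 224 kbps = 0.224 Mbps.
Total bitrate: 347.544 Mbps.
File: 347.544 Mbps × 120 s = 41705.3 Mb.
At 100 Mbps: 41705.3 / 100 = 417.1 s ≈ 6.95 minutes.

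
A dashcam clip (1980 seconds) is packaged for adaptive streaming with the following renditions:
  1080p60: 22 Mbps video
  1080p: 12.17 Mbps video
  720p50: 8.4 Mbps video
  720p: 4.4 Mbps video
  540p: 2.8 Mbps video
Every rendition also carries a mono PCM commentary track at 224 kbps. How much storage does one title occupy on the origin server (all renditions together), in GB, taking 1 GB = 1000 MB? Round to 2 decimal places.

12.60 GB

Audio: 224 kbps = 0.224 Mbps.
Sum of rendition bitrates: (22+0.224) + (12.17+0.224) + (8.4+0.224) + (4.4+0.224) + (2.8+0.224) = 50.890 Mbps.
× 1980 s = 100,762 Mb = 12,595 MB = 12.60 GB.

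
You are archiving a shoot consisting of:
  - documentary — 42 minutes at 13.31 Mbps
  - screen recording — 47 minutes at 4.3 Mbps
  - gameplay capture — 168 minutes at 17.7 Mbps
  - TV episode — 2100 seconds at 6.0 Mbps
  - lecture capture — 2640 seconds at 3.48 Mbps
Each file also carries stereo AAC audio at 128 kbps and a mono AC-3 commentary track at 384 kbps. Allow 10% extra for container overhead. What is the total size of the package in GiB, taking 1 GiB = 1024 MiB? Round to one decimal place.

Audio total: 128 + 384 = 512 kbps = 0.512 Mbps.
documentary: 13.822 Mbps × 2520 s × 1.10 = 38314.6 Mb
screen recording: 4.812 Mbps × 2820 s × 1.10 = 14926.8 Mb
gameplay capture: 18.212 Mbps × 10080 s × 1.10 = 201934.7 Mb
TV episode: 6.512 Mbps × 2100 s × 1.10 = 15042.7 Mb
lecture capture: 3.992 Mbps × 2640 s × 1.10 = 11592.8 Mb
Total: 281811.6 Mb = 35226.4 MB.
= 32.81 GiB.

32.8 GiB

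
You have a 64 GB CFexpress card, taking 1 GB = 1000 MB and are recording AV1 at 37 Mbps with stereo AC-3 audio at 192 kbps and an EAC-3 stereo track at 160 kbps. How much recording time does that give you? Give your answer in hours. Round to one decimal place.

3.8 hours

Audio total: 192 + 160 = 352 kbps = 0.352 Mbps.
Total bitrate: 37 + 0.352 = 37.352 Mbps.
Capacity: 64 GB = 512,000 Mb.
Recording time: 512,000 / 37.352 = 13,707 s ≈ 3.81 hours.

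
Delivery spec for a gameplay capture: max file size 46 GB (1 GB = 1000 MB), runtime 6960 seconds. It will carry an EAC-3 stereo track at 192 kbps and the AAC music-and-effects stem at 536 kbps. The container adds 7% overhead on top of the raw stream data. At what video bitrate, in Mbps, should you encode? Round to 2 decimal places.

Budget: 46 GB = 368000.0 Mb.
Stream payload after overhead: 368000.0 / 1.07 = 343925.2 Mb.
Total bitrate budget: 343925.2 Mb / 6960 s = 49.415 Mbps.
Audio total: 192 + 536 = 728 kbps = 0.728 Mbps.
Video: 49.415 − 0.728 = 48.687 Mbps.

48.69 Mbps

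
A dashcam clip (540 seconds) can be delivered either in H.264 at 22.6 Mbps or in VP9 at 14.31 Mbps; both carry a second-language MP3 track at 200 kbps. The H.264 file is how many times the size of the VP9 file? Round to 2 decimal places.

1.57

Audio: 200 kbps = 0.200 Mbps.
H.264: 22.800 Mbps × 540 s = 12312.0 Mb = 1.539 GB.
VP9: 14.510 Mbps × 540 s = 7835.4 Mb = 0.979 GB.
Ratio: 1.539 / 0.979 = 1.571.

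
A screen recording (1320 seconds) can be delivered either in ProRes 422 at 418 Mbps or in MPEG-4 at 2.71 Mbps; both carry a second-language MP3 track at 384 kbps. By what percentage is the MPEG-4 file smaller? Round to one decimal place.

Audio: 384 kbps = 0.384 Mbps.
ProRes 422: 418.384 Mbps × 1320 s = 552266.9 Mb = 69.033 GB.
MPEG-4: 3.094 Mbps × 1320 s = 4084.1 Mb = 0.511 GB.
Reduction: (1 − 0.511/69.033) × 100 = 99.26%.

99.3%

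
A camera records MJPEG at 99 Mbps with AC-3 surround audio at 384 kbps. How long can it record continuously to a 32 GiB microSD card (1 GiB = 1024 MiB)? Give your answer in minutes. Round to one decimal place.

Audio: 384 kbps = 0.384 Mbps.
Total bitrate: 99 + 0.384 = 99.384 Mbps.
Capacity: 32 GiB = 274,878 Mb.
Recording time: 274,878 / 99.384 = 2,766 s ≈ 46.1 minutes.

46.1 minutes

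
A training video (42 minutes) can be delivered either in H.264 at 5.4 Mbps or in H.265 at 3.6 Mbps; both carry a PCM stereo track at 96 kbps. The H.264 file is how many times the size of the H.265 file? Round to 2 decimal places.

42 min = 2520 s
Audio: 96 kbps = 0.096 Mbps.
H.264: 5.496 Mbps × 2520 s = 13849.9 Mb = 1.612 GiB.
H.265: 3.696 Mbps × 2520 s = 9313.9 Mb = 1.084 GiB.
Ratio: 1.612 / 1.084 = 1.487.

1.49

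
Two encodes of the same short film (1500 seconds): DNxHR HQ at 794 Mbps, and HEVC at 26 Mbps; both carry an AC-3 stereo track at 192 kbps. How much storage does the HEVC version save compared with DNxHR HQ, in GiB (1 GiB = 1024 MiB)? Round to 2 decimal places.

134.11 GiB

Audio: 192 kbps = 0.192 Mbps.
DNxHR HQ: 794.192 Mbps × 1500 s = 1191288.0 Mb = 138.684 GiB.
HEVC: 26.192 Mbps × 1500 s = 39288.0 Mb = 4.574 GiB.
Saving: 138.684 − 4.574 = 134.110 GiB.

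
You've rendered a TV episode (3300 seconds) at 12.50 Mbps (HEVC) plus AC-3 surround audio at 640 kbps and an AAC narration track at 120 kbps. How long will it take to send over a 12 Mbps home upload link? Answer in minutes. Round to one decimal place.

60.8 minutes

Audio total: 640 + 120 = 760 kbps = 0.760 Mbps.
Total bitrate: 13.260 Mbps.
File: 13.260 Mbps × 3300 s = 43758.0 Mb.
At 12 Mbps: 43758.0 / 12 = 3646.5 s ≈ 60.8 minutes.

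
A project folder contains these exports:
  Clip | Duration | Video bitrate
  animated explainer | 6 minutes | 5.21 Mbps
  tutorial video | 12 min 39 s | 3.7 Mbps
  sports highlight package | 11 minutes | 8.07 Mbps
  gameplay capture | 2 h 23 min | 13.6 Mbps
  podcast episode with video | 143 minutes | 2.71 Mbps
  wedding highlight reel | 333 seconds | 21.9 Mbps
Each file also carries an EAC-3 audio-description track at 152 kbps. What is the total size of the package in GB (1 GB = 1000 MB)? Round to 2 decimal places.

Audio: 152 kbps = 0.152 Mbps.
animated explainer: 5.362 Mbps × 360 s = 1930.3 Mb
tutorial video: 3.852 Mbps × 759 s = 2923.7 Mb
sports highlight package: 8.222 Mbps × 660 s = 5426.5 Mb
gameplay capture: 13.752 Mbps × 8580 s = 117992.2 Mb
podcast episode with video: 2.862 Mbps × 8580 s = 24556.0 Mb
wedding highlight reel: 22.052 Mbps × 333 s = 7343.3 Mb
Total: 160171.9 Mb = 20021.5 MB.
= 20.02 GB.

20.02 GB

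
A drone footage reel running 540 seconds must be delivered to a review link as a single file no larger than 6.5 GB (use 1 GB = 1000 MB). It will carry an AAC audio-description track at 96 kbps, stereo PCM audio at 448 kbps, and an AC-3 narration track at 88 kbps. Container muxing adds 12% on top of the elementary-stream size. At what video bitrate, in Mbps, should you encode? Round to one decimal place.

85.3 Mbps

Budget: 6.5 GB = 52000.0 Mb.
Stream payload after overhead: 52000.0 / 1.12 = 46428.6 Mb.
Total bitrate budget: 46428.6 Mb / 540 s = 85.979 Mbps.
Audio total: 96 + 448 + 88 = 632 kbps = 0.632 Mbps.
Video: 85.979 − 0.632 = 85.347 Mbps.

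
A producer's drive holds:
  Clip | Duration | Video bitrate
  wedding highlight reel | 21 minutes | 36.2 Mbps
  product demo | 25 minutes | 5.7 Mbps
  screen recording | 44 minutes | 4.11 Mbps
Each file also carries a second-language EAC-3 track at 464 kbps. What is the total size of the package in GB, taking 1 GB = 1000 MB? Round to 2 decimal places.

8.44 GB

Audio: 464 kbps = 0.464 Mbps.
wedding highlight reel: 36.664 Mbps × 1260 s = 46196.6 Mb
product demo: 6.164 Mbps × 1500 s = 9246.0 Mb
screen recording: 4.574 Mbps × 2640 s = 12075.4 Mb
Total: 67518.0 Mb = 8439.8 MB.
= 8.440 GB.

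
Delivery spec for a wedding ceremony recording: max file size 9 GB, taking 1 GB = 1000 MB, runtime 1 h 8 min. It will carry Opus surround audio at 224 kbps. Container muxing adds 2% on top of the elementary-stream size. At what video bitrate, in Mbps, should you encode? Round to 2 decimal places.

17.08 Mbps

Budget: 9 GB = 72000.0 Mb.
Stream payload after overhead: 72000.0 / 1.02 = 70588.2 Mb.
1 h 8 min = 68 min = 4080 s
Total bitrate budget: 70588.2 Mb / 4080 s = 17.301 Mbps.
Audio: 224 kbps = 0.224 Mbps.
Video: 17.301 − 0.224 = 17.077 Mbps.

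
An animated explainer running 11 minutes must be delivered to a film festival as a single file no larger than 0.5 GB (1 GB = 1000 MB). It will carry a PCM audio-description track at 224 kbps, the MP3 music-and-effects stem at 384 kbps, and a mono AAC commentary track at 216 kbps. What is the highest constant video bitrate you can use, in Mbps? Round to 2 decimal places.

5.24 Mbps

Budget: 0.5 GB = 4000.0 Mb.
11 min = 660 s
Total bitrate budget: 4000.0 Mb / 660 s = 6.061 Mbps.
Audio total: 224 + 384 + 216 = 824 kbps = 0.824 Mbps.
Video: 6.061 − 0.824 = 5.237 Mbps.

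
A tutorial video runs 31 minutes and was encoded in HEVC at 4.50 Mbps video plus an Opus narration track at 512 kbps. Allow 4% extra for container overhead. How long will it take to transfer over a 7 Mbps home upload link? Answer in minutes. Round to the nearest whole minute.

23 minutes

31 min = 1860 s
Audio: 512 kbps = 0.512 Mbps.
Total bitrate: 5.012 Mbps.
File: 5.012 Mbps × 1860 s = 9322.3 Mb.
With 4% container overhead: ×1.04. → 9695.2 Mb.
At 7 Mbps: 9695.2 / 7 = 1385.0 s ≈ 23.1 minutes.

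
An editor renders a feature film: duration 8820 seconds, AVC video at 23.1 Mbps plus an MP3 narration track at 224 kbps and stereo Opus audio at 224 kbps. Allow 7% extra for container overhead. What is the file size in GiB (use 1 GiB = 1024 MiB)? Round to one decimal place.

25.9 GiB

Audio total: 224 + 224 = 448 kbps = 0.448 Mbps.
Total bitrate: 23.1 + 0.448 = 23.548 Mbps.
Stream data: 23.548 Mbps × 8820 s = 207693.4 Mb.
With 7% container overhead: ×1.07.
222,232 Mb = 27,778,986,900 bytes ÷ 1,073,741,824 = 25.87 GiB.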